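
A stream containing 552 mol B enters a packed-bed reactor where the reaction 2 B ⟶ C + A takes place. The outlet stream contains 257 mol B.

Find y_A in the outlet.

For B: n = n₀ − 2ξ → 257 = 552 − 2ξ, giving ξ = 147.5 mol.
Outlet amounts (n = n₀ + ν ξ):
  B: 552 − 2(147.5) = 257
  C: 0 + 1(147.5) = 147.5
  A: 0 + 1(147.5) = 147.5
Total out = 552 mol; y_A = 147.5 / 552 = 0.2672.

0.267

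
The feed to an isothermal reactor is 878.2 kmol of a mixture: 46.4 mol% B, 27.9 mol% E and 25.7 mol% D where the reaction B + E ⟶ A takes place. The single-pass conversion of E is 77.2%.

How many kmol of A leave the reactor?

189 kmol

E reacted = 0.772 × 245 = 189.2 kmol; ν_E = −1, so ξ = 189.2/1 = 189.2 kmol.
Outlet amounts (n = n₀ + ν ξ):
  B: 407.5 − 1(189.2) = 218.3
  E: 245 − 1(189.2) = 55.86
  A: 0 + 1(189.2) = 189.2
  D: 225.7 (inert)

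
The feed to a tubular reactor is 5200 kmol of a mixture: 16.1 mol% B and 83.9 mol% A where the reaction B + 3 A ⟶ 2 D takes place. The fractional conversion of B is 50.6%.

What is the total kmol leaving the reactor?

B reacted = 0.506 × 837.2 = 423.6 kmol; ν_B = −1, so ξ = 423.6/1 = 423.6 kmol.
Outlet amounts (n = n₀ + ν ξ):
  B: 837.2 − 1(423.6) = 413.6
  A: 4363 − 3(423.6) = 3092
  D: 0 + 2(423.6) = 847.2
Total out = 413.6 + 3092 + 847.2 = 4353 kmol.

4350 kmol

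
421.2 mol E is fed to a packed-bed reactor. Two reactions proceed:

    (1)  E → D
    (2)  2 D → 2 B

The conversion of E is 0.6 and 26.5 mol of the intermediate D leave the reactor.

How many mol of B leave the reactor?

Conversion of E: E consumed = 1ξ₁ = 0.6 × 421.2 → ξ₁ = 252.7 mol.
D balance: n_D = 0 + 1ξ₁ − 2ξ₂ = 26.5 → ξ₂ = (1·252.7 − 26.5)/2 = 113.1 mol.
Outlet amounts (n = n₀ + Σ ν·ξ):
  E: 421.2 − 1(252.7) = 168.5
  D: 0 + 1(252.7) − 2(113.1) = 26.5
  B: 0 + 2(113.1) = 226.2

226 mol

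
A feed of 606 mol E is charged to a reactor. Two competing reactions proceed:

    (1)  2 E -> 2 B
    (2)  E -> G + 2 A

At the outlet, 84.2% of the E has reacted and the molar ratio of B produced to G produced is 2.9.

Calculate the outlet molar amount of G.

131 mol

Conversion of E: E consumed = 0.842 × 606 = 510.3 mol = 2ξ₁ + 1ξ₂.
Selectivity: 2ξ₁ / (1ξ₂) = 2.9 → ξ₁ = 1.45 ξ₂.
Substitute: (2·1.45 + 1) ξ₂ = 510.3 → ξ₂ = 130.8 mol, ξ₁ = 189.7 mol.
Outlet amounts (n = n₀ + Σ ν·ξ):
  E: 606 − 2(189.7) − 1(130.8) = 95.75
  B: 0 + 2(189.7) = 379.4
  G: 0 + 1(130.8) = 130.8
  A: 0 + 2(130.8) = 261.7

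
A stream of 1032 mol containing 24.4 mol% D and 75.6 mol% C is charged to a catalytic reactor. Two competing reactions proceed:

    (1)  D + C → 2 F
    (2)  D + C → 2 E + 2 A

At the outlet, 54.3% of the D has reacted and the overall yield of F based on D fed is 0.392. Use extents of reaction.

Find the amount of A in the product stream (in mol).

Yield of F: 2ξ₁ / 251.8 = 0.392 → ξ₁ = 49.35 mol.
Conversion of D: 1ξ₁ + 1ξ₂ = 0.543 × 251.8 = 136.7 → ξ₂ = 87.38 mol.
Outlet amounts (n = n₀ + Σ ν·ξ):
  D: 251.8 − 1(49.35) − 1(87.38) = 115.1
  C: 780.2 − 1(49.35) − 1(87.38) = 643.5
  F: 0 + 2(49.35) = 98.71
  E: 0 + 2(87.38) = 174.8
  A: 0 + 2(87.38) = 174.8

175 mol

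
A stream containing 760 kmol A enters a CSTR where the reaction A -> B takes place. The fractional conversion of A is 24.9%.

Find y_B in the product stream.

0.249

A reacted = 0.249 × 760 = 189.2 kmol; ν_A = −1, so ξ = 189.2/1 = 189.2 kmol.
Outlet amounts (n = n₀ + ν ξ):
  A: 760 − 1(189.2) = 570.8
  B: 0 + 1(189.2) = 189.2
Total out = 760 kmol; y_B = 189.2 / 760 = 0.249.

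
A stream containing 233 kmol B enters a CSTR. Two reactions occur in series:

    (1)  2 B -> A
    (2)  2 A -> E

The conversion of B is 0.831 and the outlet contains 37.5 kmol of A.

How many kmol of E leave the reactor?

29.7 kmol

Conversion of B: B consumed = 2ξ₁ = 0.831 × 233 → ξ₁ = 96.81 kmol.
A balance: n_A = 0 + 1ξ₁ − 2ξ₂ = 37.5 → ξ₂ = (1·96.81 − 37.5)/2 = 29.66 kmol.
Outlet amounts (n = n₀ + Σ ν·ξ):
  B: 233 − 2(96.81) = 39.38
  A: 0 + 1(96.81) − 2(29.66) = 37.5
  E: 0 + 1(29.66) = 29.66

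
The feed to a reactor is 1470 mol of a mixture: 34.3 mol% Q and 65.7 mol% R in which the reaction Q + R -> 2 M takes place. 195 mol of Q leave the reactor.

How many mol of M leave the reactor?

For Q: n = n₀ − 1ξ → 195 = 504.2 − 1ξ, giving ξ = 309.2 mol.
Outlet amounts (n = n₀ + ν ξ):
  Q: 504.2 − 1(309.2) = 195
  R: 965.8 − 1(309.2) = 656.6
  M: 0 + 2(309.2) = 618.4

618 mol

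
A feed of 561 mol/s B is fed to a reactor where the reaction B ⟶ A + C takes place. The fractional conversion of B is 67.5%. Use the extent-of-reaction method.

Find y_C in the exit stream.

0.403

B reacted = 0.675 × 561 = 378.7 mol/s; ν_B = −1, so ξ = 378.7/1 = 378.7 mol/s.
Outlet amounts (n = n₀ + ν ξ):
  B: 561 − 1(378.7) = 182.3
  A: 0 + 1(378.7) = 378.7
  C: 0 + 1(378.7) = 378.7
Total out = 939.7 mol/s; y_C = 378.7 / 939.7 = 0.403.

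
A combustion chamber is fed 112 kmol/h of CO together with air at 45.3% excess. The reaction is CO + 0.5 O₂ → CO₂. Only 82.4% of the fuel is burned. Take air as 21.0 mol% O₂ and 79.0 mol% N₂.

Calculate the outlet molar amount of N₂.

Stoichiometric O₂ = 0.5 × 112 = 56 kmol/h; O₂ fed = 56 × 1.453 = 81.37 kmol/h.
N₂ fed = 81.37 × 79/21 = 306.1 kmol/h.
Fuel reacted = 0.824 × 112 → ξ = 92.29 kmol/h.
Outlet (n = n₀ + ν ξ):
  CO: 112 − 1(92.29) = 19.71
  O₂: 81.37 − 0.5(92.29) = 35.22
  N₂: 306.1 (inert)
  CO₂: 0 + 1(92.29) = 92.29

306 kmol/h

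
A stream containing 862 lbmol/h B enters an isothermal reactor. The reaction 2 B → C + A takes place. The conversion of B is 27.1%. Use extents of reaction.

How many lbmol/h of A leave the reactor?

B reacted = 0.271 × 862 = 233.6 lbmol/h; ν_B = −2, so ξ = 233.6/2 = 116.8 lbmol/h.
Outlet amounts (n = n₀ + ν ξ):
  B: 862 − 2(116.8) = 628.4
  C: 0 + 1(116.8) = 116.8
  A: 0 + 1(116.8) = 116.8

117 lbmol/h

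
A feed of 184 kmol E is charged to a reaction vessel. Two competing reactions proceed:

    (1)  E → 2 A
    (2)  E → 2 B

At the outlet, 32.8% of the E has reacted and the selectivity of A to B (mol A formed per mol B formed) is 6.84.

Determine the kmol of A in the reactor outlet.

Conversion of E: E consumed = 0.328 × 184 = 60.35 kmol = 1ξ₁ + 1ξ₂.
Selectivity: 2ξ₁ / (2ξ₂) = 6.84 → ξ₁ = 6.84 ξ₂.
Substitute: (1·6.84 + 1) ξ₂ = 60.35 → ξ₂ = 7.698 kmol, ξ₁ = 52.65 kmol.
Outlet amounts (n = n₀ + Σ ν·ξ):
  E: 184 − 1(52.65) − 1(7.698) = 123.6
  A: 0 + 2(52.65) = 105.3
  B: 0 + 2(7.698) = 15.4

105 kmol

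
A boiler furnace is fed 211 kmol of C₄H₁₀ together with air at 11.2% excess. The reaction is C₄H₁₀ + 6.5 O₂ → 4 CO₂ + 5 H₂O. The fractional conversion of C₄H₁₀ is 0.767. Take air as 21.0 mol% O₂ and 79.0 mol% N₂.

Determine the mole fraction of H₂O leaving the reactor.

0.105

Stoichiometric O₂ = 6.5 × 211 = 1372 kmol; O₂ fed = 1372 × 1.112 = 1525 kmol.
N₂ fed = 1525 × 79/21 = 5737 kmol.
Fuel reacted = 0.767 × 211 → ξ = 161.8 kmol.
Outlet (n = n₀ + ν ξ):
  C₄H₁₀: 211 − 1(161.8) = 49.16
  O₂: 1525 − 6.5(161.8) = 473.2
  N₂: 5737 (inert)
  CO₂: 0 + 4(161.8) = 647.3
  H₂O: 0 + 5(161.8) = 809.2
Total out = 7716 kmol; y_H₂O = 809.2 / 7716 = 0.1049.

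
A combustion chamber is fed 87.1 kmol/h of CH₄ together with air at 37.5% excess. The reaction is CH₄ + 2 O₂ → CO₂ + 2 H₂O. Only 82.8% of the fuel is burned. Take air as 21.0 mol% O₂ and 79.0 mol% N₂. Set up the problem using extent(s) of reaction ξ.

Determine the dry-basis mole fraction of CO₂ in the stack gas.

Stoichiometric O₂ = 2 × 87.1 = 174.2 kmol/h; O₂ fed = 174.2 × 1.375 = 239.5 kmol/h.
N₂ fed = 239.5 × 79/21 = 901.1 kmol/h.
Fuel reacted = 0.828 × 87.1 → ξ = 72.12 kmol/h.
Outlet (n = n₀ + ν ξ):
  CH₄: 87.1 − 1(72.12) = 14.98
  O₂: 239.5 − 2(72.12) = 95.29
  N₂: 901.1 (inert)
  CO₂: 0 + 1(72.12) = 72.12
  H₂O: 0 + 2(72.12) = 144.2
Dry total = 1083 kmol/h; y_CO₂ (dry) = 72.12 / 1083 = 0.06656.

0.0666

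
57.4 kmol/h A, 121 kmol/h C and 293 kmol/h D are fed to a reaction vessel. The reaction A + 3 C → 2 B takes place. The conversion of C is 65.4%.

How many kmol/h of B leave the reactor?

52.8 kmol/h

C reacted = 0.654 × 121 = 79.13 kmol/h; ν_C = −3, so ξ = 79.13/3 = 26.38 kmol/h.
Outlet amounts (n = n₀ + ν ξ):
  A: 57.4 − 1(26.38) = 31.02
  C: 121 − 3(26.38) = 41.87
  B: 0 + 2(26.38) = 52.76
  D: 293 (inert)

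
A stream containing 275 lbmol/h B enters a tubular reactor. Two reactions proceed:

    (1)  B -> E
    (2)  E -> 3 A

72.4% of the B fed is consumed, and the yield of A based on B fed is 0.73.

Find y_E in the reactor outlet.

Conversion of B: B consumed = 1ξ₁ = 0.724 × 275 → ξ₁ = 199.1 lbmol/h.
Yield of A: 3ξ₂ / 275 = 0.73 → ξ₂ = 66.92 lbmol/h.
Outlet amounts (n = n₀ + Σ ν·ξ):
  B: 275 − 1(199.1) = 75.9
  E: 0 + 1(199.1) − 1(66.92) = 132.2
  A: 0 + 3(66.92) = 200.8
Total out = 408.8 lbmol/h; y_E = 132.2 / 408.8 = 0.3233.

0.323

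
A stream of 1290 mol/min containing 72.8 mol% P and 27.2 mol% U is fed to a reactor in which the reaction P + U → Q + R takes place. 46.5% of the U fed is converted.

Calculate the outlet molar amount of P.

U reacted = 0.465 × 350.9 = 163.2 mol/min; ν_U = −1, so ξ = 163.2/1 = 163.2 mol/min.
Outlet amounts (n = n₀ + ν ξ):
  P: 939.1 − 1(163.2) = 776
  U: 350.9 − 1(163.2) = 187.7
  Q: 0 + 1(163.2) = 163.2
  R: 0 + 1(163.2) = 163.2

776 mol/min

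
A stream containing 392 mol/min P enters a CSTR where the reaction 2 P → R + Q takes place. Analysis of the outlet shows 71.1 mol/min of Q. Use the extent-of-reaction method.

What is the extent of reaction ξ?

For Q: n = n₀ + 1ξ → 71.1 = 0 + 1ξ, giving ξ = 71.1 mol/min.
Outlet amounts (n = n₀ + ν ξ):
  P: 392 − 2(71.1) = 249.8
  R: 0 + 1(71.1) = 71.1
  Q: 0 + 1(71.1) = 71.1

ξ = 71.1 mol/min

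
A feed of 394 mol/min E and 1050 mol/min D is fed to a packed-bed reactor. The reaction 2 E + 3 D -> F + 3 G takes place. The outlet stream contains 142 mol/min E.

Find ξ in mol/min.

ξ = 126 mol/min

For E: n = n₀ − 2ξ → 142 = 394 − 2ξ, giving ξ = 126 mol/min.
Outlet amounts (n = n₀ + ν ξ):
  E: 394 − 2(126) = 142
  D: 1050 − 3(126) = 672
  F: 0 + 1(126) = 126
  G: 0 + 3(126) = 378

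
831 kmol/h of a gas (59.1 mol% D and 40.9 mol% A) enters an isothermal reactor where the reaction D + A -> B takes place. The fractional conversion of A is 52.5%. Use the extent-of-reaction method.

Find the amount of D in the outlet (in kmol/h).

A reacted = 0.525 × 339.9 = 178.4 kmol/h; ν_A = −1, so ξ = 178.4/1 = 178.4 kmol/h.
Outlet amounts (n = n₀ + ν ξ):
  D: 491.1 − 1(178.4) = 312.7
  A: 339.9 − 1(178.4) = 161.4
  B: 0 + 1(178.4) = 178.4

313 kmol/h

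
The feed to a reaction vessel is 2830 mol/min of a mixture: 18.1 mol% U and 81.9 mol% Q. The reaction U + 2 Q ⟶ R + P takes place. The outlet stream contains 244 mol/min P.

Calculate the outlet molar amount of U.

268 mol/min

For P: n = n₀ + 1ξ → 244 = 0 + 1ξ, giving ξ = 244 mol/min.
Outlet amounts (n = n₀ + ν ξ):
  U: 512.2 − 1(244) = 268.2
  Q: 2318 − 2(244) = 1830
  R: 0 + 1(244) = 244
  P: 0 + 1(244) = 244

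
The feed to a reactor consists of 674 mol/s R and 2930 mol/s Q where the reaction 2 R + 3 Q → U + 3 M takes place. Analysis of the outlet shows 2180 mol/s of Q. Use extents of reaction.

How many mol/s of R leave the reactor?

174 mol/s

For Q: n = n₀ − 3ξ → 2180 = 2930 − 3ξ, giving ξ = 250 mol/s.
Outlet amounts (n = n₀ + ν ξ):
  R: 674 − 2(250) = 174
  Q: 2930 − 3(250) = 2180
  U: 0 + 1(250) = 250
  M: 0 + 3(250) = 750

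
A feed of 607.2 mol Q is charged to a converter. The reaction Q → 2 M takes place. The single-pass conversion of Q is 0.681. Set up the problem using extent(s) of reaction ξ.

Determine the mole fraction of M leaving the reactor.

Q reacted = 0.681 × 607.2 = 413.5 mol; ν_Q = −1, so ξ = 413.5/1 = 413.5 mol.
Outlet amounts (n = n₀ + ν ξ):
  Q: 607.2 − 1(413.5) = 193.7
  M: 0 + 2(413.5) = 827
Total out = 1021 mol; y_M = 827 / 1021 = 0.8102.

0.81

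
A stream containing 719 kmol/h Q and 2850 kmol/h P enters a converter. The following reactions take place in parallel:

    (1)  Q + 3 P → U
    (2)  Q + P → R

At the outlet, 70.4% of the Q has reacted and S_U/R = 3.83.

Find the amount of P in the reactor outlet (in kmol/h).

1540 kmol/h

Conversion of Q: Q consumed = 0.704 × 719 = 506.2 kmol/h = 1ξ₁ + 1ξ₂.
Selectivity: 1ξ₁ / (1ξ₂) = 3.83 → ξ₁ = 3.83 ξ₂.
Substitute: (1·3.83 + 1) ξ₂ = 506.2 → ξ₂ = 104.8 kmol/h, ξ₁ = 401.4 kmol/h.
Outlet amounts (n = n₀ + Σ ν·ξ):
  Q: 719 − 1(401.4) − 1(104.8) = 212.8
  P: 2850 − 3(401.4) − 1(104.8) = 1541
  U: 0 + 1(401.4) = 401.4
  R: 0 + 1(104.8) = 104.8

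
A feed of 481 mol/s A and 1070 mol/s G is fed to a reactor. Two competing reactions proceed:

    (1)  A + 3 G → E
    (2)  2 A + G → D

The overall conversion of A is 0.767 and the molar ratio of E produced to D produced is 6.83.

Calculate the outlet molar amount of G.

172 mol/s

Conversion of A: A consumed = 0.767 × 481 = 368.9 mol/s = 1ξ₁ + 2ξ₂.
Selectivity: 1ξ₁ / (1ξ₂) = 6.83 → ξ₁ = 6.83 ξ₂.
Substitute: (1·6.83 + 2) ξ₂ = 368.9 → ξ₂ = 41.78 mol/s, ξ₁ = 285.4 mol/s.
Outlet amounts (n = n₀ + Σ ν·ξ):
  A: 481 − 1(285.4) − 2(41.78) = 112.1
  G: 1070 − 3(285.4) − 1(41.78) = 172.1
  E: 0 + 1(285.4) = 285.4
  D: 0 + 1(41.78) = 41.78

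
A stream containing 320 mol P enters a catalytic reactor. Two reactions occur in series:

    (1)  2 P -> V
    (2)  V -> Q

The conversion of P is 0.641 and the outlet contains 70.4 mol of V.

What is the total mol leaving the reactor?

Conversion of P: P consumed = 2ξ₁ = 0.641 × 320 → ξ₁ = 102.6 mol.
V balance: n_V = 0 + 1ξ₁ − 1ξ₂ = 70.4 → ξ₂ = (1·102.6 − 70.4)/1 = 32.16 mol.
Outlet amounts (n = n₀ + Σ ν·ξ):
  P: 320 − 2(102.6) = 114.9
  V: 0 + 1(102.6) − 1(32.16) = 70.4
  Q: 0 + 1(32.16) = 32.16
Total out = 114.9 + 70.4 + 32.16 = 217.4 mol.

217 mol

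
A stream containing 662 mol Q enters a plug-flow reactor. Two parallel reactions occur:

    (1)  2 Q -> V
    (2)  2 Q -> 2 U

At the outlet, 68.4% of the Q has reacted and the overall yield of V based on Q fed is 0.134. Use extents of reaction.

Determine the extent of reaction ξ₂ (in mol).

ξ₂ = 138 mol

Yield of V: 1ξ₁ / 662 = 0.134 → ξ₁ = 88.71 mol.
Conversion of Q: 2ξ₁ + 2ξ₂ = 0.684 × 662 = 452.8 → ξ₂ = 137.7 mol.
Outlet amounts (n = n₀ + Σ ν·ξ):
  Q: 662 − 2(88.71) − 2(137.7) = 209.2
  V: 0 + 1(88.71) = 88.71
  U: 0 + 2(137.7) = 275.4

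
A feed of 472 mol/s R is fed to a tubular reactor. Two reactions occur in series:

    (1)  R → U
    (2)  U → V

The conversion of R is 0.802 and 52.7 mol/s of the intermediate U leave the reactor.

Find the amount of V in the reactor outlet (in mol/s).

326 mol/s

Conversion of R: R consumed = 1ξ₁ = 0.802 × 472 → ξ₁ = 378.5 mol/s.
U balance: n_U = 0 + 1ξ₁ − 1ξ₂ = 52.7 → ξ₂ = (1·378.5 − 52.7)/1 = 325.8 mol/s.
Outlet amounts (n = n₀ + Σ ν·ξ):
  R: 472 − 1(378.5) = 93.46
  U: 0 + 1(378.5) − 1(325.8) = 52.7
  V: 0 + 1(325.8) = 325.8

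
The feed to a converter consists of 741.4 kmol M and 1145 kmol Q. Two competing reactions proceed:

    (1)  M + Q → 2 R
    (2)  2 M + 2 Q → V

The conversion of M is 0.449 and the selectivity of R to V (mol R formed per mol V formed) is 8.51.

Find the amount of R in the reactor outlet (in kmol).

Conversion of M: M consumed = 0.449 × 741.4 = 332.9 kmol = 1ξ₁ + 2ξ₂.
Selectivity: 2ξ₁ / (1ξ₂) = 8.51 → ξ₁ = 4.255 ξ₂.
Substitute: (1·4.255 + 2) ξ₂ = 332.9 → ξ₂ = 53.22 kmol, ξ₁ = 226.4 kmol.
Outlet amounts (n = n₀ + Σ ν·ξ):
  M: 741.4 − 1(226.4) − 2(53.22) = 408.5
  Q: 1145 − 1(226.4) − 2(53.22) = 812.1
  R: 0 + 2(226.4) = 452.9
  V: 0 + 1(53.22) = 53.22

453 kmol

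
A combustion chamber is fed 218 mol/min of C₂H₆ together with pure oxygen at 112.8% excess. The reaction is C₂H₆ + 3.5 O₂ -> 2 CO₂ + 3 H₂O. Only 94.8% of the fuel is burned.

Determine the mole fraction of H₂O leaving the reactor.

Stoichiometric O₂ = 3.5 × 218 = 763 mol/min; O₂ fed = 763 × 2.128 = 1624 mol/min.
Fuel reacted = 0.948 × 218 → ξ = 206.7 mol/min.
Outlet (n = n₀ + ν ξ):
  C₂H₆: 218 − 1(206.7) = 11.34
  O₂: 1624 − 3.5(206.7) = 900.3
  CO₂: 0 + 2(206.7) = 413.3
  H₂O: 0 + 3(206.7) = 620
Total out = 1945 mol/min; y_H₂O = 620 / 1945 = 0.3188.

0.319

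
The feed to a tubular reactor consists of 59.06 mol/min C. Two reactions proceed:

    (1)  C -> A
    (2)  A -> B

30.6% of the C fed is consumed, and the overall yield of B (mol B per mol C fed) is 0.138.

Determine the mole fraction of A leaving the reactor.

Conversion of C: C consumed = 1ξ₁ = 0.306 × 59.06 → ξ₁ = 18.07 mol/min.
Yield of B: 1ξ₂ / 59.06 = 0.138 → ξ₂ = 8.15 mol/min.
Outlet amounts (n = n₀ + Σ ν·ξ):
  C: 59.06 − 1(18.07) = 40.99
  A: 0 + 1(18.07) − 1(8.15) = 9.922
  B: 0 + 1(8.15) = 8.15
Total out = 59.06 mol/min; y_A = 9.922 / 59.06 = 0.168.

0.168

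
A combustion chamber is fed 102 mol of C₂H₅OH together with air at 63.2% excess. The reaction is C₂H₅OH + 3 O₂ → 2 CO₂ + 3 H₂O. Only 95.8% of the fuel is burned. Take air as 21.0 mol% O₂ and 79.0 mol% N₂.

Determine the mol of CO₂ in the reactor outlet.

Stoichiometric O₂ = 3 × 102 = 306 mol; O₂ fed = 306 × 1.632 = 499.4 mol.
N₂ fed = 499.4 × 79/21 = 1879 mol.
Fuel reacted = 0.958 × 102 → ξ = 97.72 mol.
Outlet (n = n₀ + ν ξ):
  C₂H₅OH: 102 − 1(97.72) = 4.284
  O₂: 499.4 − 3(97.72) = 206.2
  N₂: 1879 (inert)
  CO₂: 0 + 2(97.72) = 195.4
  H₂O: 0 + 3(97.72) = 293.1

195 mol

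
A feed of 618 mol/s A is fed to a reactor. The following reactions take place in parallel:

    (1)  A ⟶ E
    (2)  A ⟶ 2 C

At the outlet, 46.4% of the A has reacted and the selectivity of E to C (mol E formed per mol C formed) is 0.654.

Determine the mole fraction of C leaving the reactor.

Conversion of A: A consumed = 0.464 × 618 = 286.8 mol/s = 1ξ₁ + 1ξ₂.
Selectivity: 1ξ₁ / (2ξ₂) = 0.654 → ξ₁ = 1.308 ξ₂.
Substitute: (1·1.308 + 1) ξ₂ = 286.8 → ξ₂ = 124.2 mol/s, ξ₁ = 162.5 mol/s.
Outlet amounts (n = n₀ + Σ ν·ξ):
  A: 618 − 1(162.5) − 1(124.2) = 331.2
  E: 0 + 1(162.5) = 162.5
  C: 0 + 2(124.2) = 248.5
Total out = 742.2 mol/s; y_C = 248.5 / 742.2 = 0.3348.

0.335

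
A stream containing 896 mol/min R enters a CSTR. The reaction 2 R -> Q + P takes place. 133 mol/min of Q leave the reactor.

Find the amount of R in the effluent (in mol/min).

630 mol/min

For Q: n = n₀ + 1ξ → 133 = 0 + 1ξ, giving ξ = 133 mol/min.
Outlet amounts (n = n₀ + ν ξ):
  R: 896 − 2(133) = 630
  Q: 0 + 1(133) = 133
  P: 0 + 1(133) = 133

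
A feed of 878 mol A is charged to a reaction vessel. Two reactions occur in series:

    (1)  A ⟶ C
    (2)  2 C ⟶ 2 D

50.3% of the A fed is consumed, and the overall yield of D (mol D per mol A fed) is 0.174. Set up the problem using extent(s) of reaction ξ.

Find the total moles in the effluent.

Conversion of A: A consumed = 1ξ₁ = 0.503 × 878 → ξ₁ = 441.6 mol.
Yield of D: 2ξ₂ / 878 = 0.174 → ξ₂ = 76.39 mol.
Outlet amounts (n = n₀ + Σ ν·ξ):
  A: 878 − 1(441.6) = 436.4
  C: 0 + 1(441.6) − 2(76.39) = 288.9
  D: 0 + 2(76.39) = 152.8
Total out = 436.4 + 288.9 + 152.8 = 878 mol.

878 mol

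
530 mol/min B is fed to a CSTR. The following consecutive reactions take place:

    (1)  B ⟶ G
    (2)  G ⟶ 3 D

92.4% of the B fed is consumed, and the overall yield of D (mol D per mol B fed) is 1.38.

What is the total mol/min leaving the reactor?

1020 mol/min

Conversion of B: B consumed = 1ξ₁ = 0.924 × 530 → ξ₁ = 489.7 mol/min.
Yield of D: 3ξ₂ / 530 = 1.38 → ξ₂ = 243.8 mol/min.
Outlet amounts (n = n₀ + Σ ν·ξ):
  B: 530 − 1(489.7) = 40.28
  G: 0 + 1(489.7) − 1(243.8) = 245.9
  D: 0 + 3(243.8) = 731.4
Total out = 40.28 + 245.9 + 731.4 = 1018 mol/min.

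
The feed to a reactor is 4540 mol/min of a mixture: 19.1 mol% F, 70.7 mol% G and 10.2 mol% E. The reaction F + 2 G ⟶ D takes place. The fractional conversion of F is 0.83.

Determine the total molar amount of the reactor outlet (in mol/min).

3100 mol/min

F reacted = 0.83 × 867.1 = 719.7 mol/min; ν_F = −1, so ξ = 719.7/1 = 719.7 mol/min.
Outlet amounts (n = n₀ + ν ξ):
  F: 867.1 − 1(719.7) = 147.4
  G: 3210 − 2(719.7) = 1770
  D: 0 + 1(719.7) = 719.7
  E: 463.1 (inert)
Total out = 147.4 + 1770 + 719.7 + 463.1 = 3101 mol/min.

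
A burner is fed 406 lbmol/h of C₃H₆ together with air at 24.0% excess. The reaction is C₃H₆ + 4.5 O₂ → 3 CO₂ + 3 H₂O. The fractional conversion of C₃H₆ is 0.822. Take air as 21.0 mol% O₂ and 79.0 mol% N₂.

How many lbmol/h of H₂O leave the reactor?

Stoichiometric O₂ = 4.5 × 406 = 1827 lbmol/h; O₂ fed = 1827 × 1.240 = 2265 lbmol/h.
N₂ fed = 2265 × 79/21 = 8523 lbmol/h.
Fuel reacted = 0.822 × 406 → ξ = 333.7 lbmol/h.
Outlet (n = n₀ + ν ξ):
  C₃H₆: 406 − 1(333.7) = 72.27
  O₂: 2265 − 4.5(333.7) = 763.7
  N₂: 8523 (inert)
  CO₂: 0 + 3(333.7) = 1001
  H₂O: 0 + 3(333.7) = 1001

1000 lbmol/h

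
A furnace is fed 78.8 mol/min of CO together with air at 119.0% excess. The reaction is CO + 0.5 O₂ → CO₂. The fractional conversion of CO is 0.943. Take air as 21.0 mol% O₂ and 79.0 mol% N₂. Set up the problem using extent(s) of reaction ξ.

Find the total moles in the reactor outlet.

Stoichiometric O₂ = 0.5 × 78.8 = 39.4 mol/min; O₂ fed = 39.4 × 2.190 = 86.29 mol/min.
N₂ fed = 86.29 × 79/21 = 324.6 mol/min.
Fuel reacted = 0.943 × 78.8 → ξ = 74.31 mol/min.
Outlet (n = n₀ + ν ξ):
  CO: 78.8 − 1(74.31) = 4.492
  O₂: 86.29 − 0.5(74.31) = 49.13
  N₂: 324.6 (inert)
  CO₂: 0 + 1(74.31) = 74.31
Total out = 4.492 + 49.13 + 324.6 + 74.31 = 452.5 mol/min.

453 mol/min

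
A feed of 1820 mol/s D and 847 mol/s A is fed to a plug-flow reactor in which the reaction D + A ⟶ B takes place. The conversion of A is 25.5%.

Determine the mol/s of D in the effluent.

1600 mol/s

A reacted = 0.255 × 847 = 216 mol/s; ν_A = −1, so ξ = 216/1 = 216 mol/s.
Outlet amounts (n = n₀ + ν ξ):
  D: 1820 − 1(216) = 1604
  A: 847 − 1(216) = 631
  B: 0 + 1(216) = 216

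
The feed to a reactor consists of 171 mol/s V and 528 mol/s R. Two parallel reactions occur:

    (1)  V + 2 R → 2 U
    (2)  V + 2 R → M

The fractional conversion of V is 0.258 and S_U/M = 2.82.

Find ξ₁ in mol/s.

Conversion of V: V consumed = 0.258 × 171 = 44.12 mol/s = 1ξ₁ + 1ξ₂.
Selectivity: 2ξ₁ / (1ξ₂) = 2.82 → ξ₁ = 1.41 ξ₂.
Substitute: (1·1.41 + 1) ξ₂ = 44.12 → ξ₂ = 18.31 mol/s, ξ₁ = 25.81 mol/s.
Outlet amounts (n = n₀ + Σ ν·ξ):
  V: 171 − 1(25.81) − 1(18.31) = 126.9
  R: 528 − 2(25.81) − 2(18.31) = 439.8
  U: 0 + 2(25.81) = 51.62
  M: 0 + 1(18.31) = 18.31

ξ₁ = 25.8 mol/s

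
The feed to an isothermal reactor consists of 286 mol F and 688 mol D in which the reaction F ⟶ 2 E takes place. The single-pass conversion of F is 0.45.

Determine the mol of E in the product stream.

F reacted = 0.45 × 286 = 128.7 mol; ν_F = −1, so ξ = 128.7/1 = 128.7 mol.
Outlet amounts (n = n₀ + ν ξ):
  F: 286 − 1(128.7) = 157.3
  E: 0 + 2(128.7) = 257.4
  D: 688 (inert)

257 mol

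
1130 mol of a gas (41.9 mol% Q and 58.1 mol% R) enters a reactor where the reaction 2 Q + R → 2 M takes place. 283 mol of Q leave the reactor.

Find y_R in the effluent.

0.542

For Q: n = n₀ − 2ξ → 283 = 473.5 − 2ξ, giving ξ = 95.24 mol.
Outlet amounts (n = n₀ + ν ξ):
  Q: 473.5 − 2(95.24) = 283
  R: 656.5 − 1(95.24) = 561.3
  M: 0 + 2(95.24) = 190.5
Total out = 1035 mol; y_R = 561.3 / 1035 = 0.5424.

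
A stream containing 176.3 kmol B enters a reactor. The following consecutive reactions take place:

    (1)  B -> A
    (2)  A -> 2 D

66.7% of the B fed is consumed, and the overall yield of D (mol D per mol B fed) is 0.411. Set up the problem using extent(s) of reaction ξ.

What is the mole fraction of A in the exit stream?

Conversion of B: B consumed = 1ξ₁ = 0.667 × 176.3 → ξ₁ = 117.6 kmol.
Yield of D: 2ξ₂ / 176.3 = 0.411 → ξ₂ = 36.23 kmol.
Outlet amounts (n = n₀ + Σ ν·ξ):
  B: 176.3 − 1(117.6) = 58.71
  A: 0 + 1(117.6) − 1(36.23) = 81.36
  D: 0 + 2(36.23) = 72.46
Total out = 212.5 kmol; y_A = 81.36 / 212.5 = 0.3828.

0.383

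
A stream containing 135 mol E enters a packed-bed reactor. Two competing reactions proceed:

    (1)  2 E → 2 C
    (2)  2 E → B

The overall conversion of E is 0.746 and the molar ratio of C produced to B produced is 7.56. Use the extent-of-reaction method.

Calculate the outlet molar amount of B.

Conversion of E: E consumed = 0.746 × 135 = 100.7 mol = 2ξ₁ + 2ξ₂.
Selectivity: 2ξ₁ / (1ξ₂) = 7.56 → ξ₁ = 3.78 ξ₂.
Substitute: (2·3.78 + 2) ξ₂ = 100.7 → ξ₂ = 10.53 mol, ξ₁ = 39.82 mol.
Outlet amounts (n = n₀ + Σ ν·ξ):
  E: 135 − 2(39.82) − 2(10.53) = 34.29
  C: 0 + 2(39.82) = 79.64
  B: 0 + 1(10.53) = 10.53

10.5 mol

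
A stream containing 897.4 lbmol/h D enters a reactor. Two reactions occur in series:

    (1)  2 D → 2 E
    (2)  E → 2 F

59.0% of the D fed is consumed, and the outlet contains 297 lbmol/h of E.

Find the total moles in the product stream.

1130 lbmol/h

Conversion of D: D consumed = 2ξ₁ = 0.59 × 897.4 → ξ₁ = 264.7 lbmol/h.
E balance: n_E = 0 + 2ξ₁ − 1ξ₂ = 297 → ξ₂ = (2·264.7 − 297)/1 = 232.5 lbmol/h.
Outlet amounts (n = n₀ + Σ ν·ξ):
  D: 897.4 − 2(264.7) = 367.9
  E: 0 + 2(264.7) − 1(232.5) = 297
  F: 0 + 2(232.5) = 464.9
Total out = 367.9 + 297 + 464.9 = 1130 lbmol/h.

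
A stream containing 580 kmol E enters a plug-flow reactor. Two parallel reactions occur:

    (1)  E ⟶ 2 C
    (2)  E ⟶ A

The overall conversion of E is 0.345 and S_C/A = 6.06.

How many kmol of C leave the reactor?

Conversion of E: E consumed = 0.345 × 580 = 200.1 kmol = 1ξ₁ + 1ξ₂.
Selectivity: 2ξ₁ / (1ξ₂) = 6.06 → ξ₁ = 3.03 ξ₂.
Substitute: (1·3.03 + 1) ξ₂ = 200.1 → ξ₂ = 49.65 kmol, ξ₁ = 150.4 kmol.
Outlet amounts (n = n₀ + Σ ν·ξ):
  E: 580 − 1(150.4) − 1(49.65) = 379.9
  C: 0 + 2(150.4) = 300.9
  A: 0 + 1(49.65) = 49.65

301 kmol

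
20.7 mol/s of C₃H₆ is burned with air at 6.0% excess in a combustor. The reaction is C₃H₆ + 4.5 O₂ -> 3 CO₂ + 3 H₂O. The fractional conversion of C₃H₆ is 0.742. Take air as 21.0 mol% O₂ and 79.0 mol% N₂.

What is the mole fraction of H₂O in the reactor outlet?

Stoichiometric O₂ = 4.5 × 20.7 = 93.15 mol/s; O₂ fed = 93.15 × 1.060 = 98.74 mol/s.
N₂ fed = 98.74 × 79/21 = 371.4 mol/s.
Fuel reacted = 0.742 × 20.7 → ξ = 15.36 mol/s.
Outlet (n = n₀ + ν ξ):
  C₃H₆: 20.7 − 1(15.36) = 5.341
  O₂: 98.74 − 4.5(15.36) = 29.62
  N₂: 371.4 (inert)
  CO₂: 0 + 3(15.36) = 46.08
  H₂O: 0 + 3(15.36) = 46.08
Total out = 498.6 mol/s; y_H₂O = 46.08 / 498.6 = 0.09242.

0.0924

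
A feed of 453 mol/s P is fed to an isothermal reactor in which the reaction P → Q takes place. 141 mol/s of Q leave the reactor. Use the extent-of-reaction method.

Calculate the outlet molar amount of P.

For Q: n = n₀ + 1ξ → 141 = 0 + 1ξ, giving ξ = 141 mol/s.
Outlet amounts (n = n₀ + ν ξ):
  P: 453 − 1(141) = 312
  Q: 0 + 1(141) = 141

312 mol/s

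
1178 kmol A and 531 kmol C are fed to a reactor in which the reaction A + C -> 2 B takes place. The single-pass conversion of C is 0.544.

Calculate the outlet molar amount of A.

889 kmol

C reacted = 0.544 × 531 = 288.9 kmol; ν_C = −1, so ξ = 288.9/1 = 288.9 kmol.
Outlet amounts (n = n₀ + ν ξ):
  A: 1178 − 1(288.9) = 889.1
  C: 531 − 1(288.9) = 242.1
  B: 0 + 2(288.9) = 577.7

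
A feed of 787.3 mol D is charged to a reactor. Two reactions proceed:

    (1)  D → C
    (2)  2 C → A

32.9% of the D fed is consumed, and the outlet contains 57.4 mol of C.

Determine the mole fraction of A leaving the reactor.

0.147

Conversion of D: D consumed = 1ξ₁ = 0.329 × 787.3 → ξ₁ = 259 mol.
C balance: n_C = 0 + 1ξ₁ − 2ξ₂ = 57.4 → ξ₂ = (1·259 − 57.4)/2 = 100.8 mol.
Outlet amounts (n = n₀ + Σ ν·ξ):
  D: 787.3 − 1(259) = 528.3
  C: 0 + 1(259) − 2(100.8) = 57.4
  A: 0 + 1(100.8) = 100.8
Total out = 686.5 mol; y_A = 100.8 / 686.5 = 0.1468.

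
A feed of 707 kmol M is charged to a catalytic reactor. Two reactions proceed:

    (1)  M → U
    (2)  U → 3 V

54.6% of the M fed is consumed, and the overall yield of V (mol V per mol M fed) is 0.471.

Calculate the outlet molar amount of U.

275 kmol

Conversion of M: M consumed = 1ξ₁ = 0.546 × 707 → ξ₁ = 386 kmol.
Yield of V: 3ξ₂ / 707 = 0.471 → ξ₂ = 111 kmol.
Outlet amounts (n = n₀ + Σ ν·ξ):
  M: 707 − 1(386) = 321
  U: 0 + 1(386) − 1(111) = 275
  V: 0 + 3(111) = 333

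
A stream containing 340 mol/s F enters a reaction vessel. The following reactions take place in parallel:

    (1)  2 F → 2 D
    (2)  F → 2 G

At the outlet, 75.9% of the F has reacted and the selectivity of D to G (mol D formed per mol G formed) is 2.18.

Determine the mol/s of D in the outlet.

210 mol/s

Conversion of F: F consumed = 0.759 × 340 = 258.1 mol/s = 2ξ₁ + 1ξ₂.
Selectivity: 2ξ₁ / (2ξ₂) = 2.18 → ξ₁ = 2.18 ξ₂.
Substitute: (2·2.18 + 1) ξ₂ = 258.1 → ξ₂ = 48.15 mol/s, ξ₁ = 105 mol/s.
Outlet amounts (n = n₀ + Σ ν·ξ):
  F: 340 − 2(105) − 1(48.15) = 81.94
  D: 0 + 2(105) = 209.9
  G: 0 + 2(48.15) = 96.29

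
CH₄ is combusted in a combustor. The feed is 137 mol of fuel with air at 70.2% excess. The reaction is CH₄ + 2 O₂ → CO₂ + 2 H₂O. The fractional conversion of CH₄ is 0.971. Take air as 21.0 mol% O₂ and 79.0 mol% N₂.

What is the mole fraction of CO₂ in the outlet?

0.0564

Stoichiometric O₂ = 2 × 137 = 274 mol; O₂ fed = 274 × 1.702 = 466.3 mol.
N₂ fed = 466.3 × 79/21 = 1754 mol.
Fuel reacted = 0.971 × 137 → ξ = 133 mol.
Outlet (n = n₀ + ν ξ):
  CH₄: 137 − 1(133) = 3.973
  O₂: 466.3 − 2(133) = 200.3
  N₂: 1754 (inert)
  CO₂: 0 + 1(133) = 133
  H₂O: 0 + 2(133) = 266.1
Total out = 2358 mol; y_CO₂ = 133 / 2358 = 0.05642.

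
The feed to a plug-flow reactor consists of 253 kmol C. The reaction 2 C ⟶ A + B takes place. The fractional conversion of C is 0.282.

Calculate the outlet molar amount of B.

35.7 kmol

C reacted = 0.282 × 253 = 71.35 kmol; ν_C = −2, so ξ = 71.35/2 = 35.67 kmol.
Outlet amounts (n = n₀ + ν ξ):
  C: 253 − 2(35.67) = 181.7
  A: 0 + 1(35.67) = 35.67
  B: 0 + 1(35.67) = 35.67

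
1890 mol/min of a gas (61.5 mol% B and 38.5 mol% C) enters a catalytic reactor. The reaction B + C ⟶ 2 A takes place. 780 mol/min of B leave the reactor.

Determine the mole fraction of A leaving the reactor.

0.405

For B: n = n₀ − 1ξ → 780 = 1162 − 1ξ, giving ξ = 382.3 mol/min.
Outlet amounts (n = n₀ + ν ξ):
  B: 1162 − 1(382.3) = 780
  C: 727.6 − 1(382.3) = 345.3
  A: 0 + 2(382.3) = 764.7
Total out = 1890 mol/min; y_A = 764.7 / 1890 = 0.4046.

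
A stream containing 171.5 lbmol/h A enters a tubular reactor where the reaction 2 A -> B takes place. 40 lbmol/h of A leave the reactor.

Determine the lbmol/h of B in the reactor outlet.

For A: n = n₀ − 2ξ → 40 = 171.5 − 2ξ, giving ξ = 65.75 lbmol/h.
Outlet amounts (n = n₀ + ν ξ):
  A: 171.5 − 2(65.75) = 40
  B: 0 + 1(65.75) = 65.75

65.8 lbmol/h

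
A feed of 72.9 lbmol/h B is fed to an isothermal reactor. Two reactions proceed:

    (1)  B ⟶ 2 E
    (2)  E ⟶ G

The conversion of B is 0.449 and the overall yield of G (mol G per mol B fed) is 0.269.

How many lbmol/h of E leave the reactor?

Conversion of B: B consumed = 1ξ₁ = 0.449 × 72.9 → ξ₁ = 32.73 lbmol/h.
Yield of G: 1ξ₂ / 72.9 = 0.269 → ξ₂ = 19.61 lbmol/h.
Outlet amounts (n = n₀ + Σ ν·ξ):
  B: 72.9 − 1(32.73) = 40.17
  E: 0 + 2(32.73) − 1(19.61) = 45.85
  G: 0 + 1(19.61) = 19.61

45.9 lbmol/h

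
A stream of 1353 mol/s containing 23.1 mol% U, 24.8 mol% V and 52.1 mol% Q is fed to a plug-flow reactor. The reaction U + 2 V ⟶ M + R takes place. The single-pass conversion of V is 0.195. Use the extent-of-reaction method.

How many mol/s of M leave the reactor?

V reacted = 0.195 × 335.5 = 65.43 mol/s; ν_V = −2, so ξ = 65.43/2 = 32.72 mol/s.
Outlet amounts (n = n₀ + ν ξ):
  U: 312.5 − 1(32.72) = 279.8
  V: 335.5 − 2(32.72) = 270.1
  M: 0 + 1(32.72) = 32.72
  R: 0 + 1(32.72) = 32.72
  Q: 704.9 (inert)

32.7 mol/s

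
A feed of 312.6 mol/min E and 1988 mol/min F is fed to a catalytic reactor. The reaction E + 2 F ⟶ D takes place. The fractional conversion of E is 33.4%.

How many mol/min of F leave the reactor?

1780 mol/min

E reacted = 0.334 × 312.6 = 104.4 mol/min; ν_E = −1, so ξ = 104.4/1 = 104.4 mol/min.
Outlet amounts (n = n₀ + ν ξ):
  E: 312.6 − 1(104.4) = 208.2
  F: 1988 − 2(104.4) = 1779
  D: 0 + 1(104.4) = 104.4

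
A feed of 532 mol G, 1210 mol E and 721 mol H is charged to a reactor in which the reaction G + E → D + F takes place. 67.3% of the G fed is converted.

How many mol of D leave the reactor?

G reacted = 0.673 × 532 = 358 mol; ν_G = −1, so ξ = 358/1 = 358 mol.
Outlet amounts (n = n₀ + ν ξ):
  G: 532 − 1(358) = 174
  E: 1210 − 1(358) = 852
  D: 0 + 1(358) = 358
  F: 0 + 1(358) = 358
  H: 721 (inert)

358 mol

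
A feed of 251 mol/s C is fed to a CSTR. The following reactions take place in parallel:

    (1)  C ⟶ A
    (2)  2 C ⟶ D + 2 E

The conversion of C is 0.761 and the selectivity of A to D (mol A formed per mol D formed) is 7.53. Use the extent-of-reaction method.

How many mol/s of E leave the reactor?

Conversion of C: C consumed = 0.761 × 251 = 191 mol/s = 1ξ₁ + 2ξ₂.
Selectivity: 1ξ₁ / (1ξ₂) = 7.53 → ξ₁ = 7.53 ξ₂.
Substitute: (1·7.53 + 2) ξ₂ = 191 → ξ₂ = 20.04 mol/s, ξ₁ = 150.9 mol/s.
Outlet amounts (n = n₀ + Σ ν·ξ):
  C: 251 − 1(150.9) − 2(20.04) = 59.99
  A: 0 + 1(150.9) = 150.9
  D: 0 + 1(20.04) = 20.04
  E: 0 + 2(20.04) = 40.09

40.1 mol/s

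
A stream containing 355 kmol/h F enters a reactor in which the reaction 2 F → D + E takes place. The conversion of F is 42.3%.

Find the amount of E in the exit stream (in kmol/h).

75.1 kmol/h

F reacted = 0.423 × 355 = 150.2 kmol/h; ν_F = −2, so ξ = 150.2/2 = 75.08 kmol/h.
Outlet amounts (n = n₀ + ν ξ):
  F: 355 − 2(75.08) = 204.8
  D: 0 + 1(75.08) = 75.08
  E: 0 + 1(75.08) = 75.08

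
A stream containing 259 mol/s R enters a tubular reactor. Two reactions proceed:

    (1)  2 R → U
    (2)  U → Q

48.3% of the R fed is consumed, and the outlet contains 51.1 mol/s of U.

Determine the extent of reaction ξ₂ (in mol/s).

Conversion of R: R consumed = 2ξ₁ = 0.483 × 259 → ξ₁ = 62.55 mol/s.
U balance: n_U = 0 + 1ξ₁ − 1ξ₂ = 51.1 → ξ₂ = (1·62.55 − 51.1)/1 = 11.45 mol/s.
Outlet amounts (n = n₀ + Σ ν·ξ):
  R: 259 − 2(62.55) = 133.9
  U: 0 + 1(62.55) − 1(11.45) = 51.1
  Q: 0 + 1(11.45) = 11.45

ξ₂ = 11.4 mol/s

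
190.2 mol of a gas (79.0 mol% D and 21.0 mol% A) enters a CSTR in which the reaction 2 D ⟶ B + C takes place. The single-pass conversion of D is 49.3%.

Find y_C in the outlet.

D reacted = 0.493 × 150.3 = 74.08 mol; ν_D = −2, so ξ = 74.08/2 = 37.04 mol.
Outlet amounts (n = n₀ + ν ξ):
  D: 150.3 − 2(37.04) = 76.18
  B: 0 + 1(37.04) = 37.04
  C: 0 + 1(37.04) = 37.04
  A: 39.94 (inert)
Total out = 190.2 mol; y_C = 37.04 / 190.2 = 0.1947.

0.195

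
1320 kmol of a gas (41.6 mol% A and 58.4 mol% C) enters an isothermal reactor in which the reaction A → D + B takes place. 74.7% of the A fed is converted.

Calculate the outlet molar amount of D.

A reacted = 0.747 × 549.1 = 410.2 kmol; ν_A = −1, so ξ = 410.2/1 = 410.2 kmol.
Outlet amounts (n = n₀ + ν ξ):
  A: 549.1 − 1(410.2) = 138.9
  D: 0 + 1(410.2) = 410.2
  B: 0 + 1(410.2) = 410.2
  C: 770.9 (inert)

410 kmol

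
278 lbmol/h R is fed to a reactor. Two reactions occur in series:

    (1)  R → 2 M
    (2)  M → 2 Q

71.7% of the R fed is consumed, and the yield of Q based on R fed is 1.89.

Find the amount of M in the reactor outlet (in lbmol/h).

Conversion of R: R consumed = 1ξ₁ = 0.717 × 278 → ξ₁ = 199.3 lbmol/h.
Yield of Q: 2ξ₂ / 278 = 1.89 → ξ₂ = 262.7 lbmol/h.
Outlet amounts (n = n₀ + Σ ν·ξ):
  R: 278 − 1(199.3) = 78.67
  M: 0 + 2(199.3) − 1(262.7) = 135.9
  Q: 0 + 2(262.7) = 525.4

136 lbmol/h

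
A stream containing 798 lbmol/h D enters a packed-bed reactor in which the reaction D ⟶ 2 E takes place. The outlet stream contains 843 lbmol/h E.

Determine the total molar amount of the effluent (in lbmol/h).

1220 lbmol/h

For E: n = n₀ + 2ξ → 843 = 0 + 2ξ, giving ξ = 421.5 lbmol/h.
Outlet amounts (n = n₀ + ν ξ):
  D: 798 − 1(421.5) = 376.5
  E: 0 + 2(421.5) = 843
Total out = 376.5 + 843 = 1220 lbmol/h.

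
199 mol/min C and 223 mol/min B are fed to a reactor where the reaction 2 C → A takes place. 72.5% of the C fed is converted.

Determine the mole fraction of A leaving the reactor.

0.206

C reacted = 0.725 × 199 = 144.3 mol/min; ν_C = −2, so ξ = 144.3/2 = 72.14 mol/min.
Outlet amounts (n = n₀ + ν ξ):
  C: 199 − 2(72.14) = 54.72
  A: 0 + 1(72.14) = 72.14
  B: 223 (inert)
Total out = 349.9 mol/min; y_A = 72.14 / 349.9 = 0.2062.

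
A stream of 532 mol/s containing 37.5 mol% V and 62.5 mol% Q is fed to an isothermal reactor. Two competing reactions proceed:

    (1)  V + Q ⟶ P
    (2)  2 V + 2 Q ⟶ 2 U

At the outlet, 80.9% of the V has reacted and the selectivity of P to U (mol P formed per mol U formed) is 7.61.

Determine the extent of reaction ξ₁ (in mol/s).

Conversion of V: V consumed = 0.809 × 199.5 = 161.4 mol/s = 1ξ₁ + 2ξ₂.
Selectivity: 1ξ₁ / (2ξ₂) = 7.61 → ξ₁ = 15.22 ξ₂.
Substitute: (1·15.22 + 2) ξ₂ = 161.4 → ξ₂ = 9.373 mol/s, ξ₁ = 142.7 mol/s.
Outlet amounts (n = n₀ + Σ ν·ξ):
  V: 199.5 − 1(142.7) − 2(9.373) = 38.1
  Q: 332.5 − 1(142.7) − 2(9.373) = 171.1
  P: 0 + 1(142.7) = 142.7
  U: 0 + 2(9.373) = 18.75

ξ₁ = 143 mol/s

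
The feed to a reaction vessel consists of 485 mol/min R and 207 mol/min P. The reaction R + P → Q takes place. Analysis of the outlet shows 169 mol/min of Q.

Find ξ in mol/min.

For Q: n = n₀ + 1ξ → 169 = 0 + 1ξ, giving ξ = 169 mol/min.
Outlet amounts (n = n₀ + ν ξ):
  R: 485 − 1(169) = 316
  P: 207 − 1(169) = 38
  Q: 0 + 1(169) = 169

ξ = 169 mol/min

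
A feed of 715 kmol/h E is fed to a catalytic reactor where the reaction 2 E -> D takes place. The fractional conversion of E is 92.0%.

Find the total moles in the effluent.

E reacted = 0.92 × 715 = 657.8 kmol/h; ν_E = −2, so ξ = 657.8/2 = 328.9 kmol/h.
Outlet amounts (n = n₀ + ν ξ):
  E: 715 − 2(328.9) = 57.2
  D: 0 + 1(328.9) = 328.9
Total out = 57.2 + 328.9 = 386.1 kmol/h.

386 kmol/h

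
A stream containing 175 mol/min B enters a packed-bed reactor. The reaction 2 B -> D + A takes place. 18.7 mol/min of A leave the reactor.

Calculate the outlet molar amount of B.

For A: n = n₀ + 1ξ → 18.7 = 0 + 1ξ, giving ξ = 18.7 mol/min.
Outlet amounts (n = n₀ + ν ξ):
  B: 175 − 2(18.7) = 137.6
  D: 0 + 1(18.7) = 18.7
  A: 0 + 1(18.7) = 18.7

138 mol/min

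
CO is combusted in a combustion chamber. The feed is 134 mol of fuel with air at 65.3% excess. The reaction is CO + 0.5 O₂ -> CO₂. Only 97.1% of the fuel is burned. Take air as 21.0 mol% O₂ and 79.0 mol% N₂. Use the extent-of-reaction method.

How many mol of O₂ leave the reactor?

Stoichiometric O₂ = 0.5 × 134 = 67 mol; O₂ fed = 67 × 1.653 = 110.8 mol.
N₂ fed = 110.8 × 79/21 = 416.6 mol.
Fuel reacted = 0.971 × 134 → ξ = 130.1 mol.
Outlet (n = n₀ + ν ξ):
  CO: 134 − 1(130.1) = 3.886
  O₂: 110.8 − 0.5(130.1) = 45.69
  N₂: 416.6 (inert)
  CO₂: 0 + 1(130.1) = 130.1

45.7 mol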